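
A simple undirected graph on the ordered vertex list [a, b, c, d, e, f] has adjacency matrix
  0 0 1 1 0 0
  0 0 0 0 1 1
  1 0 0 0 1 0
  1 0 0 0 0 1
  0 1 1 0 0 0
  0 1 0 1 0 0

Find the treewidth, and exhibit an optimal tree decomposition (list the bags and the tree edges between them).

Treewidth 2.
One optimal decomposition is:
Bags: B1 = {b, e, f}  B2 = {c, e, f}  B3 = {a, c, f}  B4 = {a, d, f}
Tree: B1–B2, B2–B3, B3–B4

The largest bag has 3 vertices, giving width 2; this decomposition certifies tw(G) ≤ 2. For the lower bound, G contains the cycle f–b–e–c–a–d–f, so G is not a forest; only forests have treewidth ≤ 1, hence tw(G) ≥ 2. The upper and lower bounds meet at 2, so that is the treewidth.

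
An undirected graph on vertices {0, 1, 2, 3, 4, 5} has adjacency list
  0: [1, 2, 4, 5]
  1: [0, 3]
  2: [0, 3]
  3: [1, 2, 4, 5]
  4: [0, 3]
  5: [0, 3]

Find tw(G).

2

A width-2 tree decomposition is:
Bags: B1 = {0, 2, 3}  B2 = {0, 3, 5}  B3 = {0, 3, 4}  B4 = {0, 1, 3}
Tree: B1–B2, B2–B3, B3–B4
Every bag has size at most 3, so the width is 3 − 1 = 2 and tw(G) ≤ 2. For the lower bound, G contains the cycle 2–0–5–3–2, so G is not a forest; only forests have treewidth ≤ 1, hence tw(G) ≥ 2. Hence tw(G) = 2 exactly.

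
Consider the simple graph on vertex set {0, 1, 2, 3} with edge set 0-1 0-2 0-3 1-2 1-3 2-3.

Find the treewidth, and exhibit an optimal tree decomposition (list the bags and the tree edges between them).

Treewidth 3.
One optimal decomposition is:
Bags: B1 = {0, 1, 2, 3}
Tree: (single bag)

A single bag containing all 4 vertices is trivially a valid decomposition of width 3. For the lower bound, the 4 vertices {0, 1, 2, 3} are pairwise adjacent, and any tree decomposition puts a clique entirely inside one bag — forcing width ≥ 3. Therefore the treewidth is 3.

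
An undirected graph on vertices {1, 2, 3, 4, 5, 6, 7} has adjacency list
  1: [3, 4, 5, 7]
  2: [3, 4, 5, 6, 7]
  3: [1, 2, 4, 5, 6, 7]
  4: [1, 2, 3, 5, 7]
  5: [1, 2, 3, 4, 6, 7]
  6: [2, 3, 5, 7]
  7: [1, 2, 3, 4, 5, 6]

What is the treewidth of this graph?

A width-4 tree decomposition is:
Bags: B1 = {2, 3, 4, 5, 7}  B2 = {2, 3, 5, 6, 7}  B3 = {1, 3, 4, 5, 7}
Tree: B1–B2, B1–B3
Each bag holds 5 vertices, so the decomposition has width 4, which upper-bounds the treewidth. Conversely, {1, 3, 4, 5, 7} is a clique of size 5, and the vertices of any clique must share a bag in every tree decomposition; so some bag has ≥ 5 vertices and tw(G) ≥ 4. Combining the bounds, tw(G) = 4.

4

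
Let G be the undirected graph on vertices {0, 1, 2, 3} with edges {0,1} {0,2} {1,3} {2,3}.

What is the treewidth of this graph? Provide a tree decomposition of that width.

Treewidth 2.
Bags: B1 = {0, 2, 3}  B2 = {0, 1, 3}
Tree: B1–B2

Every bag has size at most 3, so the width is 3 − 1 = 2 and tw(G) ≤ 2. For the lower bound, G contains the cycle 3–2–0–1–3, so G is not a forest; only forests have treewidth ≤ 1, hence tw(G) ≥ 2. The upper and lower bounds meet at 2, so that is the treewidth.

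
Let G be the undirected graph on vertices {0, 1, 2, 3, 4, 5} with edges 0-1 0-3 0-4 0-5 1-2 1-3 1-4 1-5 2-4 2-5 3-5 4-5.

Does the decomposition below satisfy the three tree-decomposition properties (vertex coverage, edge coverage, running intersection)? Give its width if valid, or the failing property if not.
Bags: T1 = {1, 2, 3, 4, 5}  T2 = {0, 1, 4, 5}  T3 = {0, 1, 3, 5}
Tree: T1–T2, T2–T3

A tree decomposition must satisfy three properties: every vertex lies in some bag; for every edge, both endpoints lie together in some bag; and for every vertex, the bags containing it form a connected subtree. Here bags containing vertex 3 are not connected in the tree, so the decomposition is invalid.

No — bags containing vertex 3 are not connected in the tree.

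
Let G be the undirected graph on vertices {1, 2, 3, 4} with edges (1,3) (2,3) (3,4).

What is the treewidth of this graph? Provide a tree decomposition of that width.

Every bag has size at most 2, so the width is 2 − 1 = 1 and tw(G) ≤ 1. G has an edge, so its treewidth is at least 1. Combining the bounds, tw(G) = 1.

Treewidth 1.
Bags: B1 = {2, 3}  B2 = {3, 4}  B3 = {1, 3}
Tree: B1–B2, B1–B3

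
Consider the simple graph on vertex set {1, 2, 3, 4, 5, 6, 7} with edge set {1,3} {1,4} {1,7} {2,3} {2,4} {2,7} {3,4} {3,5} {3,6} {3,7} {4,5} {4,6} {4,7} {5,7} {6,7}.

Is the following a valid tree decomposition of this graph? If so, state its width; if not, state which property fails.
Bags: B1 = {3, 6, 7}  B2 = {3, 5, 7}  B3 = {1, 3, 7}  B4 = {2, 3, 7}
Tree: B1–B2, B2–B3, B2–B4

No — vertex 4 appears in no bag.

A tree decomposition must satisfy three properties: every vertex lies in some bag; for every edge, both endpoints lie together in some bag; and for every vertex, the bags containing it form a connected subtree. Here vertex 4 appears in no bag, so the decomposition is invalid.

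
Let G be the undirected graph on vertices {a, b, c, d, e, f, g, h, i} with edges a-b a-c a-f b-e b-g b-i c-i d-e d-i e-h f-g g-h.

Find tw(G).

3

A width-3 tree decomposition is:
Bags: B1 = {e, f, g, h}  B2 = {b, e, f, g}  B3 = {a, b, e, f}  B4 = {a, b, d, e}  B5 = {a, b, d, i}  B6 = {a, c, d, i}
Tree: B1–B2, B2–B3, B3–B4, B4–B5, B5–B6
Every bag has size at most 4, so the width is 4 − 1 = 3 and tw(G) ≤ 3. For the lower bound: the 4 vertex sets {f,g,h}, {e}, {b}, {a,c,d,i} are disjoint, each induces a connected subgraph, and every pair is joined by at least one edge of G. Contracting each set to a single vertex therefore yields K_{4} as a minor, and since treewidth is minor-monotone, tw(G) ≥ tw(K_{4}) = 3. The upper and lower bounds meet at 3, so that is the treewidth.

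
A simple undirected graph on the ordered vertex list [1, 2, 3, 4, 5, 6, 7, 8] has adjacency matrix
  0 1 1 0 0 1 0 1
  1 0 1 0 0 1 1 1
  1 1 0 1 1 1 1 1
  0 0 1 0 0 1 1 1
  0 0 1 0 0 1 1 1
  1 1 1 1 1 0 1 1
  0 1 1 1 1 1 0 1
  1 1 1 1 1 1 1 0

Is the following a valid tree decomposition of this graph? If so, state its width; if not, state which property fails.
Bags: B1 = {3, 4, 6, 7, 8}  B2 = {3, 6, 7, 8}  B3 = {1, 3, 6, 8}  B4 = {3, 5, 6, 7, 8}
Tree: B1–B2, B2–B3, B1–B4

A tree decomposition must satisfy three properties: every vertex lies in some bag; for every edge, both endpoints lie together in some bag; and for every vertex, the bags containing it form a connected subtree. Here vertex 2 appears in no bag, so the decomposition is invalid.

No — vertex 2 appears in no bag.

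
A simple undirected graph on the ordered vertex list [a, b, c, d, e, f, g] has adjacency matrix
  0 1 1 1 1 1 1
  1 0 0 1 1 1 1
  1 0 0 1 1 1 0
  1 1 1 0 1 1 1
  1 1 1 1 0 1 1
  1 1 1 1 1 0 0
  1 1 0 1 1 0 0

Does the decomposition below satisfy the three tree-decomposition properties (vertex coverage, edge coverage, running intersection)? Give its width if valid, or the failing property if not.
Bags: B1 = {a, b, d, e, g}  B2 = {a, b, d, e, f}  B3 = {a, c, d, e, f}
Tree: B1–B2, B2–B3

Vertex coverage: the bags together contain {a, b, c, d, e, f, g}, the full vertex set. Edge coverage: each edge of G has both endpoints in at least one bag. Running intersection: for every vertex, the bags containing it form a connected subtree. All three properties hold, so this is a valid tree decomposition of width max|bag| − 1 = 4, and hence tw(G) ≤ 4.

Yes; width 4.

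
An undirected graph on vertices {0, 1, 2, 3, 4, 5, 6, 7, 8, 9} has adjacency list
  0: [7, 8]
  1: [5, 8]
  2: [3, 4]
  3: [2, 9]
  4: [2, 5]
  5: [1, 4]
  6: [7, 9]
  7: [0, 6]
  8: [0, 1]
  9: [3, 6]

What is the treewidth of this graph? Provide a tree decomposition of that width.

Each bag holds 3 vertices, so the decomposition has width 2, which upper-bounds the treewidth. The edges 9–3–2–4–5–1–8–0–7–6–9 form a cycle, so G is not a tree and its treewidth is at least 2. The upper and lower bounds meet at 2, so that is the treewidth.

Treewidth 2.
One optimal decomposition is:
Bags: B1 = {2, 3, 9}  B2 = {2, 4, 9}  B3 = {4, 5, 9}  B4 = {1, 5, 9}  B5 = {1, 8, 9}  B6 = {0, 8, 9}  B7 = {0, 7, 9}  B8 = {6, 7, 9}
Tree: B1–B2, B2–B3, B3–B4, B4–B5, B5–B6, B6–B7, B7–B8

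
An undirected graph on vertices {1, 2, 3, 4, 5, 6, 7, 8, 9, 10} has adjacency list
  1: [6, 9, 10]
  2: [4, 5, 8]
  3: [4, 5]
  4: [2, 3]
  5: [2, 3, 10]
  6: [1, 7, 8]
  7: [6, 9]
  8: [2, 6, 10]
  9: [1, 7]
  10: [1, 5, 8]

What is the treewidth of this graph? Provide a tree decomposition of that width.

Treewidth 2.
One such decomposition:
Bags: B1 = {2, 3, 4}  B2 = {2, 3, 5}  B3 = {2, 5, 8}  B4 = {5, 8, 10}  B5 = {6, 8, 10}  B6 = {1, 6, 10}  B7 = {1, 6, 7}  B8 = {1, 7, 9}
Tree: B1–B2, B2–B3, B3–B4, B4–B5, B5–B6, B6–B7, B7–B8

Each bag holds 3 vertices, so the decomposition has width 2, which upper-bounds the treewidth. Since 4–3–5–2–4 is a cycle in G, G is not acyclic. Forests are exactly the graphs of treewidth ≤ 1, so tw(G) ≥ 2. Hence tw(G) = 2 exactly.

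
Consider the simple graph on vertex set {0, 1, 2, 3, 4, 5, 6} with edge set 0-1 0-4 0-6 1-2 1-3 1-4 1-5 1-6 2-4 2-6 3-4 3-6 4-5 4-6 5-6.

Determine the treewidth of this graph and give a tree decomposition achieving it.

Treewidth 3.
One such decomposition:
Bags: B1 = {1, 2, 4, 6}  B2 = {1, 3, 4, 6}  B3 = {0, 1, 4, 6}  B4 = {1, 4, 5, 6}
Tree: B1–B2, B1–B3, B3–B4

The largest bag has 4 vertices, giving width 3; this decomposition certifies tw(G) ≤ 3. On the other hand G contains the 4-clique {0, 1, 4, 6}. A clique must lie in a single bag of any decomposition, so no decomposition can have width below 3. Hence tw(G) = 3 exactly.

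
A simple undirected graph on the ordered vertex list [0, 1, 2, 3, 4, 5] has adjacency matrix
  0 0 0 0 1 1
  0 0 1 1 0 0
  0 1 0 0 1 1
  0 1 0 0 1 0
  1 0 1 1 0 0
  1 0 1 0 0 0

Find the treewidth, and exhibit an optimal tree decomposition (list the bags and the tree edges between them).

Each bag holds 3 vertices, so the decomposition has width 2, which upper-bounds the treewidth. Since 3–1–2–4–3 is a cycle in G, G is not acyclic. Forests are exactly the graphs of treewidth ≤ 1, so tw(G) ≥ 2. Therefore the treewidth is 2.

Treewidth 2.
One optimal decomposition is:
Bags: B1 = {1, 3, 4}  B2 = {1, 2, 4}  B3 = {0, 2, 4}  B4 = {0, 2, 5}
Tree: B1–B2, B2–B3, B3–B4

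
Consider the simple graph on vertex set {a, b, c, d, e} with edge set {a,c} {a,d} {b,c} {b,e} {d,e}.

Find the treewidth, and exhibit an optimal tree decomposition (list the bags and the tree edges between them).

Treewidth 2.
Bags: B1 = {b, c, e}  B2 = {c, d, e}  B3 = {a, c, d}
Tree: B1–B2, B2–B3

The largest bag has 3 vertices, giving width 2; this decomposition certifies tw(G) ≤ 2. For the lower bound, G contains the cycle c–b–e–d–a–c, so G is not a forest; only forests have treewidth ≤ 1, hence tw(G) ≥ 2. Hence tw(G) = 2 exactly.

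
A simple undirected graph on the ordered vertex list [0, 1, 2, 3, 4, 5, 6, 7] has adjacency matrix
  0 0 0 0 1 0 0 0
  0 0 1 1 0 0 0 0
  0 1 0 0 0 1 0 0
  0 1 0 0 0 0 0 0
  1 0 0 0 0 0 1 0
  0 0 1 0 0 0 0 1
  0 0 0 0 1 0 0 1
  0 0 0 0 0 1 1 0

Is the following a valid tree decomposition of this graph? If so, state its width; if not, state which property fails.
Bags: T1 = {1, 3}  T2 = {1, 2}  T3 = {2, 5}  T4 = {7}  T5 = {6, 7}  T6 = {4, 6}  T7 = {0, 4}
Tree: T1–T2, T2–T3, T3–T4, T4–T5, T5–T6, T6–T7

No — edge (5,7) lies in no bag.

A tree decomposition must satisfy three properties: every vertex lies in some bag; for every edge, both endpoints lie together in some bag; and for every vertex, the bags containing it form a connected subtree. Here edge (5,7) lies in no bag, so the decomposition is invalid.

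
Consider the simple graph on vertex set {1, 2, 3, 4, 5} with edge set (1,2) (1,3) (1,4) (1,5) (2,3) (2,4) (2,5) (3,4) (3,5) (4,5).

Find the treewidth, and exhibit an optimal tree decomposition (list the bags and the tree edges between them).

Treewidth 4.
Bags: B1 = {1, 2, 3, 4, 5}
Tree: (single bag)

A single bag containing all 5 vertices is trivially a valid decomposition of width 4. Conversely, {1, 2, 3, 4, 5} is a clique of size 5, and the vertices of any clique must share a bag in every tree decomposition; so some bag has ≥ 5 vertices and tw(G) ≥ 4. Hence tw(G) = 4 exactly.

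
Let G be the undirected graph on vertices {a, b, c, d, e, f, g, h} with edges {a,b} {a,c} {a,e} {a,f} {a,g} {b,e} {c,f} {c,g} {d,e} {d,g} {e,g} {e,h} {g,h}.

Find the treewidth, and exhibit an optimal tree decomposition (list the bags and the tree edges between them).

Treewidth 2.
One such decomposition:
Bags: B1 = {a, e, g}  B2 = {a, c, g}  B3 = {e, g, h}  B4 = {a, c, f}  B5 = {a, b, e}  B6 = {d, e, g}
Tree: B1–B2, B1–B3, B2–B4, B1–B5, B3–B6

Each bag holds 3 vertices, so the decomposition has width 2, which upper-bounds the treewidth. Conversely, {d, e, g} is a clique of size 3, and the vertices of any clique must share a bag in every tree decomposition; so some bag has ≥ 3 vertices and tw(G) ≥ 2. Hence tw(G) = 2 exactly.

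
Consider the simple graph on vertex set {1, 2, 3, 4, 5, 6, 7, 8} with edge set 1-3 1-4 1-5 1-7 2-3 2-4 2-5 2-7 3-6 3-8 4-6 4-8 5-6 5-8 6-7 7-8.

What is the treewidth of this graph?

4

A width-4 tree decomposition is:
Bags: B1 = {1, 2, 3, 6, 8}  B2 = {1, 2, 5, 6, 8}  B3 = {1, 2, 4, 6, 8}  B4 = {1, 2, 6, 7, 8}
Tree: B1–B2, B2–B3, B3–B4
Every bag has size at most 5, so the width is 5 − 1 = 4 and tw(G) ≤ 4. For the lower bound: the 5 vertex sets {3,6}, {2,5}, {1,4}, {8}, {7} are disjoint, each induces a connected subgraph, and every pair is joined by at least one edge of G. Contracting each set to a single vertex therefore yields K_{5} as a minor, and since treewidth is minor-monotone, tw(G) ≥ tw(K_{5}) = 4. The upper and lower bounds meet at 4, so that is the treewidth.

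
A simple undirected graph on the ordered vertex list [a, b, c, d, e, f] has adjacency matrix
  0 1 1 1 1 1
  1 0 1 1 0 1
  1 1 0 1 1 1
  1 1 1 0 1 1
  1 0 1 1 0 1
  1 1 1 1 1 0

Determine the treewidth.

A width-4 tree decomposition is:
Bags: B1 = {a, b, c, d, f}  B2 = {a, c, d, e, f}
Tree: B1–B2
The largest bag has 5 vertices, giving width 4; this decomposition certifies tw(G) ≤ 4. For the lower bound, the 5 vertices {a, c, d, e, f} are pairwise adjacent, and any tree decomposition puts a clique entirely inside one bag — forcing width ≥ 4. The upper and lower bounds meet at 4, so that is the treewidth.

4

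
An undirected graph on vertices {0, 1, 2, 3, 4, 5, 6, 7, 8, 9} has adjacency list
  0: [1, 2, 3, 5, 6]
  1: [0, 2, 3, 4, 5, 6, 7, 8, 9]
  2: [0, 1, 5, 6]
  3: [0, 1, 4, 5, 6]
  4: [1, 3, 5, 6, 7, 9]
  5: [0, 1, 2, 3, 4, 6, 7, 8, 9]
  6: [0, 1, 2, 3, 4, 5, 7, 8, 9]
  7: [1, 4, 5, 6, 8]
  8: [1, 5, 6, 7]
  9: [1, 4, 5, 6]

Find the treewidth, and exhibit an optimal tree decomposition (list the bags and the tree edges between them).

Every bag has size at most 5, so the width is 5 − 1 = 4 and tw(G) ≤ 4. On the other hand G contains the 5-clique {0, 1, 2, 5, 6}. A clique must lie in a single bag of any decomposition, so no decomposition can have width below 4. Therefore the treewidth is 4.

Treewidth 4.
One such decomposition:
Bags: B1 = {1, 4, 5, 6, 9}  B2 = {1, 4, 5, 6, 7}  B3 = {1, 3, 4, 5, 6}  B4 = {0, 1, 3, 5, 6}  B5 = {1, 5, 6, 7, 8}  B6 = {0, 1, 2, 5, 6}
Tree: B1–B2, B2–B3, B3–B4, B2–B5, B4–B6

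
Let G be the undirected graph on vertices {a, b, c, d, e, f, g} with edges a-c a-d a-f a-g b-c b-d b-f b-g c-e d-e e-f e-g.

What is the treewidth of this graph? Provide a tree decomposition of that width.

Each bag holds 4 vertices, so the decomposition has width 3, which upper-bounds the treewidth. For the lower bound: the 4 vertex sets {c,e}, {a,f}, {b}, {g} are disjoint, each induces a connected subgraph, and every pair is joined by at least one edge of G. Contracting each set to a single vertex therefore yields K_{4} as a minor, and since treewidth is minor-monotone, tw(G) ≥ tw(K_{4}) = 3. Therefore the treewidth is 3.

Treewidth 3.
Bags: B1 = {a, b, c, e}  B2 = {a, b, e, f}  B3 = {a, b, e, g}  B4 = {a, b, d, e}
Tree: B1–B2, B2–B3, B3–B4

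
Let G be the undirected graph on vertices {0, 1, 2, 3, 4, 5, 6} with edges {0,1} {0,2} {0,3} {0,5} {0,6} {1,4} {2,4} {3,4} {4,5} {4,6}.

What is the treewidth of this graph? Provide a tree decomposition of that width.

The largest bag has 3 vertices, giving width 2; this decomposition certifies tw(G) ≤ 2. For the lower bound, G contains the cycle 0–5–4–6–0, so G is not a forest; only forests have treewidth ≤ 1, hence tw(G) ≥ 2. Therefore the treewidth is 2.

Treewidth 2.
One such decomposition:
Bags: B1 = {0, 4, 5}  B2 = {0, 4, 6}  B3 = {0, 3, 4}  B4 = {0, 2, 4}  B5 = {0, 1, 4}
Tree: B1–B2, B2–B3, B3–B4, B4–B5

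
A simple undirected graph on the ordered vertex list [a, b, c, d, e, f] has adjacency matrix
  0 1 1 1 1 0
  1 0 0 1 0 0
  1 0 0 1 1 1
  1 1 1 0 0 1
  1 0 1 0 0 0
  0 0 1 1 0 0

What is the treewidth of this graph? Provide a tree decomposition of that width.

Treewidth 2.
One optimal decomposition is:
Bags: B1 = {a, c, e}  B2 = {a, c, d}  B3 = {c, d, f}  B4 = {a, b, d}
Tree: B1–B2, B2–B3, B2–B4

Each bag holds 3 vertices, so the decomposition has width 2, which upper-bounds the treewidth. For the lower bound, the 3 vertices {c, d, f} are pairwise adjacent, and any tree decomposition puts a clique entirely inside one bag — forcing width ≥ 2. The upper and lower bounds meet at 2, so that is the treewidth.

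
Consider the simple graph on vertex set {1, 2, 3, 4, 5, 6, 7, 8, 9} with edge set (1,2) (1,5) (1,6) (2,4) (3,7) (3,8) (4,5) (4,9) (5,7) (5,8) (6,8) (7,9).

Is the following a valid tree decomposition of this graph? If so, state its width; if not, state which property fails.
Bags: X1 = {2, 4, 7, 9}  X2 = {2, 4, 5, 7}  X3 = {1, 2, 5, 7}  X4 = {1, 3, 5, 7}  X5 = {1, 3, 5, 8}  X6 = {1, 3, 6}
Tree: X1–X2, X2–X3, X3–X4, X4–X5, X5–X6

No — edge (8,6) lies in no bag.

A tree decomposition must satisfy three properties: every vertex lies in some bag; for every edge, both endpoints lie together in some bag; and for every vertex, the bags containing it form a connected subtree. Here edge (8,6) lies in no bag, so the decomposition is invalid.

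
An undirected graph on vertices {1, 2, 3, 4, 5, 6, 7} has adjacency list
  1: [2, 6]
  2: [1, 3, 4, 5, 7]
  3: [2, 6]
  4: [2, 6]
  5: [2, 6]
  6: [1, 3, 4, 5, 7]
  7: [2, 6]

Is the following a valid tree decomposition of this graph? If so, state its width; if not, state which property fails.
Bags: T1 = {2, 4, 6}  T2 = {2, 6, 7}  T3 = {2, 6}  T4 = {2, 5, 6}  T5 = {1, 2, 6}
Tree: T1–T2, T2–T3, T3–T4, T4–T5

A tree decomposition must satisfy three properties: every vertex lies in some bag; for every edge, both endpoints lie together in some bag; and for every vertex, the bags containing it form a connected subtree. Here vertex 3 appears in no bag, so the decomposition is invalid.

No — vertex 3 appears in no bag.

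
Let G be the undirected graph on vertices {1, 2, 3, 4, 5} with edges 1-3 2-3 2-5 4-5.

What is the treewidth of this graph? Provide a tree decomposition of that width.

Every bag has size at most 2, so the width is 2 − 1 = 1 and tw(G) ≤ 1. G has an edge, so its treewidth is at least 1. Therefore the treewidth is 1.

Treewidth 1.
One optimal decomposition is:
Bags: B1 = {4, 5}  B2 = {2, 5}  B3 = {2, 3}  B4 = {1, 3}
Tree: B1–B2, B2–B3, B3–B4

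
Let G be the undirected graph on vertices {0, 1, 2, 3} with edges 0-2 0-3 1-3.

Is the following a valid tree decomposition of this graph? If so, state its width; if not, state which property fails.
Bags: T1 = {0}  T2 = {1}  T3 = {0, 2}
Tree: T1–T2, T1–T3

No — vertex 3 appears in no bag.

A tree decomposition must satisfy three properties: every vertex lies in some bag; for every edge, both endpoints lie together in some bag; and for every vertex, the bags containing it form a connected subtree. Here vertex 3 appears in no bag, so the decomposition is invalid.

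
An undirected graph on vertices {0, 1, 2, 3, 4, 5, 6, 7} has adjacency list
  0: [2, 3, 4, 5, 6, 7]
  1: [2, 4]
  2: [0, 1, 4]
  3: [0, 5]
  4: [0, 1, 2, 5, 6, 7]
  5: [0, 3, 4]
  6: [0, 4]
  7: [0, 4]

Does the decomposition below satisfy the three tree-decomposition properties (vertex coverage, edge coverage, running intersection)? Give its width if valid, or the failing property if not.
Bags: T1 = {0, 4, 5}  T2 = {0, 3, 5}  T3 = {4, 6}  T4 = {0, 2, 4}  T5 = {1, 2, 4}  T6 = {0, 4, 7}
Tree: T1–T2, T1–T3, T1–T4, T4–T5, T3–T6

No — edge (0,6) lies in no bag.

A tree decomposition must satisfy three properties: every vertex lies in some bag; for every edge, both endpoints lie together in some bag; and for every vertex, the bags containing it form a connected subtree. Here edge (0,6) lies in no bag, so the decomposition is invalid.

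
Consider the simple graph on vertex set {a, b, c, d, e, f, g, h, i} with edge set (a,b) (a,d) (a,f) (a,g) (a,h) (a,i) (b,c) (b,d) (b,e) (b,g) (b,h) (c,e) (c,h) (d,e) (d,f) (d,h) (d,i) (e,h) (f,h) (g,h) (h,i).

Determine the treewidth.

A width-3 tree decomposition is:
Bags: B1 = {a, b, d, h}  B2 = {a, d, f, h}  B3 = {b, d, e, h}  B4 = {b, c, e, h}  B5 = {a, d, h, i}  B6 = {a, b, g, h}
Tree: B1–B2, B1–B3, B3–B4, B1–B5, B1–B6
The largest bag has 4 vertices, giving width 3; this decomposition certifies tw(G) ≤ 3. On the other hand G contains the 4-clique {b, d, e, h}. A clique must lie in a single bag of any decomposition, so no decomposition can have width below 3. The upper and lower bounds meet at 3, so that is the treewidth.

3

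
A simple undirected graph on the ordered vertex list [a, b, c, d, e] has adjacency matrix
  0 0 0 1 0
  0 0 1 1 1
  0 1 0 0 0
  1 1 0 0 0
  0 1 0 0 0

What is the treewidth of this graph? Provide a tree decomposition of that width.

Treewidth 1.
One such decomposition:
Bags: B1 = {a, d}  B2 = {b, d}  B3 = {b, c}  B4 = {b, e}
Tree: B1–B2, B2–B3, B3–B4

Each bag holds 2 vertices, so the decomposition has width 1, which upper-bounds the treewidth. Since G has at least one edge (e.g. a–d), it is not an edgeless graph, so tw(G) ≥ 1. Combining the bounds, tw(G) = 1.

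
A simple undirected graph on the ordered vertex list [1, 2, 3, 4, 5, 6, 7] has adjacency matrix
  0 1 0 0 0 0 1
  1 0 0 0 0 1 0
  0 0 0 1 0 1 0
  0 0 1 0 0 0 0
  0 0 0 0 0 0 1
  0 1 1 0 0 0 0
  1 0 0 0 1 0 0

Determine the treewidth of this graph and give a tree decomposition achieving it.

Every bag has size at most 2, so the width is 2 − 1 = 1 and tw(G) ≤ 1. Since G has at least one edge (e.g. 5–7), it is not an edgeless graph, so tw(G) ≥ 1. Combining the bounds, tw(G) = 1.

Treewidth 1.
One such decomposition:
Bags: B1 = {5, 7}  B2 = {1, 7}  B3 = {1, 2}  B4 = {2, 6}  B5 = {3, 6}  B6 = {3, 4}
Tree: B1–B2, B2–B3, B3–B4, B4–B5, B5–B6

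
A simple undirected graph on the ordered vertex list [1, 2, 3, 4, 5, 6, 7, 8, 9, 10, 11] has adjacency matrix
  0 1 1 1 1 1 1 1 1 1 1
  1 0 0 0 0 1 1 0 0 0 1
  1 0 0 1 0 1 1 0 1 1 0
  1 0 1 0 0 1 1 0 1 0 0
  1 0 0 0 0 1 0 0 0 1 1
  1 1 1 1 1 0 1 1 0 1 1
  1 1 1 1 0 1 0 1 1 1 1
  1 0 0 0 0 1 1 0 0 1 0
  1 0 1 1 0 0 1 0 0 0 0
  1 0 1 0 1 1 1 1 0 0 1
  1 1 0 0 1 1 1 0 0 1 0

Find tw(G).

4

A width-4 tree decomposition is:
Bags: B1 = {1, 6, 7, 8, 10}  B2 = {1, 3, 6, 7, 10}  B3 = {1, 3, 4, 6, 7}  B4 = {1, 6, 7, 10, 11}  B5 = {1, 5, 6, 10, 11}  B6 = {1, 2, 6, 7, 11}  B7 = {1, 3, 4, 7, 9}
Tree: B1–B2, B2–B3, B1–B4, B4–B5, B4–B6, B3–B7
The largest bag has 5 vertices, giving width 4; this decomposition certifies tw(G) ≤ 4. For the lower bound, the 5 vertices {1, 3, 4, 7, 9} are pairwise adjacent, and any tree decomposition puts a clique entirely inside one bag — forcing width ≥ 4. Therefore the treewidth is 4.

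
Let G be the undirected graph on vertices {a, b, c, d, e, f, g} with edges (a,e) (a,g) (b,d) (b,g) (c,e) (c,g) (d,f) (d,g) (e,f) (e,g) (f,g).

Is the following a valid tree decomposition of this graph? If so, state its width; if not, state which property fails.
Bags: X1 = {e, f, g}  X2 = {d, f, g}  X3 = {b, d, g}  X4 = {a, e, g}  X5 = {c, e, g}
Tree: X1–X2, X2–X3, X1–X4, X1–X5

Yes; width 2.

Checking the three conditions: (i) the bags cover all of {a, b, c, d, e, f, g}; (ii) for each edge, some bag contains both endpoints; (iii) the bags containing any fixed vertex form a subtree. All hold, so the decomposition is valid with width 3 − 1 = 2.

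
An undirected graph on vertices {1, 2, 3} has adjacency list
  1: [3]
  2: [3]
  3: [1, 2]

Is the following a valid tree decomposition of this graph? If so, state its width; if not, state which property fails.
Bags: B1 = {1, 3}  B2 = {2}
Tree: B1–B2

No — edge (3,2) lies in no bag.

A tree decomposition must satisfy three properties: every vertex lies in some bag; for every edge, both endpoints lie together in some bag; and for every vertex, the bags containing it form a connected subtree. Here edge (3,2) lies in no bag, so the decomposition is invalid.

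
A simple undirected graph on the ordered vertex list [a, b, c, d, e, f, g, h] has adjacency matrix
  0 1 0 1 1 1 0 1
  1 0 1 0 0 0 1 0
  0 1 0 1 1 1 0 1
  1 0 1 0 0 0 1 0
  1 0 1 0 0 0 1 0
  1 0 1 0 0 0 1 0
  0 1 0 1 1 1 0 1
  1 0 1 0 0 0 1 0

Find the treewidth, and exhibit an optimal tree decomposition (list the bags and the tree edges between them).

Every bag has size at most 4, so the width is 4 − 1 = 3 and tw(G) ≤ 3. For the lower bound: the 4 vertex sets {c,e}, {a,f}, {g}, {d} are disjoint, each induces a connected subgraph, and every pair is joined by at least one edge of G. Contracting each set to a single vertex therefore yields K_{4} as a minor, and since treewidth is minor-monotone, tw(G) ≥ tw(K_{4}) = 3. Combining the bounds, tw(G) = 3.

Treewidth 3.
Bags: B1 = {a, c, e, g}  B2 = {a, c, f, g}  B3 = {a, c, d, g}  B4 = {a, b, c, g}  B5 = {a, c, g, h}
Tree: B1–B2, B2–B3, B3–B4, B4–B5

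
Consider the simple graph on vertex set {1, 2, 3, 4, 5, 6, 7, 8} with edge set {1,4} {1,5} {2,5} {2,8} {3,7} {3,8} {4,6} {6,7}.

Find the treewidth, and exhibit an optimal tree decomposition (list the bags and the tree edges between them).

Treewidth 2.
One optimal decomposition is:
Bags: B1 = {1, 4, 6}  B2 = {1, 5, 6}  B3 = {2, 5, 6}  B4 = {2, 6, 8}  B5 = {3, 6, 8}  B6 = {3, 6, 7}
Tree: B1–B2, B2–B3, B3–B4, B4–B5, B5–B6

Each bag holds 3 vertices, so the decomposition has width 2, which upper-bounds the treewidth. Since 6–4–1–5–2–8–3–7–6 is a cycle in G, G is not acyclic. Forests are exactly the graphs of treewidth ≤ 1, so tw(G) ≥ 2. Hence tw(G) = 2 exactly.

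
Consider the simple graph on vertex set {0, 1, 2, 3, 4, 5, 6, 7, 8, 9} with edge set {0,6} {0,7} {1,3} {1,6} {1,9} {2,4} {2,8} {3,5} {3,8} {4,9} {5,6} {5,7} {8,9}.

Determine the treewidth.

A width-2 tree decomposition is:
Bags: B1 = {2, 4, 8}  B2 = {4, 8, 9}  B3 = {3, 8, 9}  B4 = {1, 3, 9}  B5 = {1, 3, 5}  B6 = {1, 5, 6}  B7 = {5, 6, 7}  B8 = {0, 6, 7}
Tree: B1–B2, B2–B3, B3–B4, B4–B5, B5–B6, B6–B7, B7–B8
The largest bag has 3 vertices, giving width 2; this decomposition certifies tw(G) ≤ 2. For the lower bound, G contains the cycle 2–4–9–8–2, so G is not a forest; only forests have treewidth ≤ 1, hence tw(G) ≥ 2. Therefore the treewidth is 2.

2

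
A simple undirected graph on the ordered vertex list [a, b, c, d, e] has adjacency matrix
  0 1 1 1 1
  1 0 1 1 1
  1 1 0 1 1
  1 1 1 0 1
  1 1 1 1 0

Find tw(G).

4

A width-4 tree decomposition is:
Bags: B1 = {a, b, c, d, e}
Tree: (single bag)
With just one bag of size 5, the width is 5 − 1 = 4, so tw(G) ≤ 4. For the lower bound, the 5 vertices {a, b, c, d, e} are pairwise adjacent, and any tree decomposition puts a clique entirely inside one bag — forcing width ≥ 4. Hence tw(G) = 4 exactly.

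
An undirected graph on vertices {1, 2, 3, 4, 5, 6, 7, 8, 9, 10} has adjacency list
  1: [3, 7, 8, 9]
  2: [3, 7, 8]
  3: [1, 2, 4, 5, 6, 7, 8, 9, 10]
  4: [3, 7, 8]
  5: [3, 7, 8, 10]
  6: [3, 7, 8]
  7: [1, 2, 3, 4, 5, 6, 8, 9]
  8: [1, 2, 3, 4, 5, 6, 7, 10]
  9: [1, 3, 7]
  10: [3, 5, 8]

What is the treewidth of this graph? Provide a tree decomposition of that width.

Treewidth 3.
Bags: B1 = {3, 6, 7, 8}  B2 = {1, 3, 7, 8}  B3 = {1, 3, 7, 9}  B4 = {3, 5, 7, 8}  B5 = {2, 3, 7, 8}  B6 = {3, 5, 8, 10}  B7 = {3, 4, 7, 8}
Tree: B1–B2, B2–B3, B2–B4, B2–B5, B4–B6, B5–B7

Every bag has size at most 4, so the width is 4 − 1 = 3 and tw(G) ≤ 3. Conversely, {3, 5, 8, 10} is a clique of size 4, and the vertices of any clique must share a bag in every tree decomposition; so some bag has ≥ 4 vertices and tw(G) ≥ 3. Hence tw(G) = 3 exactly.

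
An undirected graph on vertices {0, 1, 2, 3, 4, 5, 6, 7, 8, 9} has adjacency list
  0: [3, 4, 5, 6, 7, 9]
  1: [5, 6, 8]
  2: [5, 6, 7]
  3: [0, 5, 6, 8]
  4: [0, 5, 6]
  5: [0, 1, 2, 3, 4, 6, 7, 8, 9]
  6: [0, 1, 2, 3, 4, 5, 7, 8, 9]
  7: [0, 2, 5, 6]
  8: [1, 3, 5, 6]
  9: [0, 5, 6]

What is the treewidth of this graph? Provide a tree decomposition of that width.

The largest bag has 4 vertices, giving width 3; this decomposition certifies tw(G) ≤ 3. On the other hand G contains the 4-clique {0, 5, 6, 9}. A clique must lie in a single bag of any decomposition, so no decomposition can have width below 3. Combining the bounds, tw(G) = 3.

Treewidth 3.
One optimal decomposition is:
Bags: B1 = {0, 3, 5, 6}  B2 = {3, 5, 6, 8}  B3 = {0, 5, 6, 7}  B4 = {2, 5, 6, 7}  B5 = {0, 5, 6, 9}  B6 = {1, 5, 6, 8}  B7 = {0, 4, 5, 6}
Tree: B1–B2, B1–B3, B3–B4, B3–B5, B2–B6, B1–B7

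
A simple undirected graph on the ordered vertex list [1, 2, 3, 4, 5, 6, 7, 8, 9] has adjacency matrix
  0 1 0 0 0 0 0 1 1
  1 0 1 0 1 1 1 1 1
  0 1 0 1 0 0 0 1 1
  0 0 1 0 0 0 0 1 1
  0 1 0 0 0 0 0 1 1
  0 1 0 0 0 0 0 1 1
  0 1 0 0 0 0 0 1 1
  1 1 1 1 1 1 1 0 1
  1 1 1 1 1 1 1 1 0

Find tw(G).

A width-3 tree decomposition is:
Bags: B1 = {2, 7, 8, 9}  B2 = {2, 3, 8, 9}  B3 = {3, 4, 8, 9}  B4 = {2, 6, 8, 9}  B5 = {1, 2, 8, 9}  B6 = {2, 5, 8, 9}
Tree: B1–B2, B2–B3, B1–B4, B2–B5, B5–B6
Each bag holds 4 vertices, so the decomposition has width 3, which upper-bounds the treewidth. Conversely, {1, 2, 8, 9} is a clique of size 4, and the vertices of any clique must share a bag in every tree decomposition; so some bag has ≥ 4 vertices and tw(G) ≥ 3. The upper and lower bounds meet at 3, so that is the treewidth.

3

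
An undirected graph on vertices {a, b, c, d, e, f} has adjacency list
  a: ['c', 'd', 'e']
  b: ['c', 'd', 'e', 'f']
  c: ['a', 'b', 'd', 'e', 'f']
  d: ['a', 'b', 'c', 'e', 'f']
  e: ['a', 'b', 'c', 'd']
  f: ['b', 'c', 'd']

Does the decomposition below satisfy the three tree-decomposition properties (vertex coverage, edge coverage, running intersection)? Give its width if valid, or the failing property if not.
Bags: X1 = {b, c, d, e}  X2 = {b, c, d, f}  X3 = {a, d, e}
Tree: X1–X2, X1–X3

A tree decomposition must satisfy three properties: every vertex lies in some bag; for every edge, both endpoints lie together in some bag; and for every vertex, the bags containing it form a connected subtree. Here edge (c,a) lies in no bag, so the decomposition is invalid.

No — edge (c,a) lies in no bag.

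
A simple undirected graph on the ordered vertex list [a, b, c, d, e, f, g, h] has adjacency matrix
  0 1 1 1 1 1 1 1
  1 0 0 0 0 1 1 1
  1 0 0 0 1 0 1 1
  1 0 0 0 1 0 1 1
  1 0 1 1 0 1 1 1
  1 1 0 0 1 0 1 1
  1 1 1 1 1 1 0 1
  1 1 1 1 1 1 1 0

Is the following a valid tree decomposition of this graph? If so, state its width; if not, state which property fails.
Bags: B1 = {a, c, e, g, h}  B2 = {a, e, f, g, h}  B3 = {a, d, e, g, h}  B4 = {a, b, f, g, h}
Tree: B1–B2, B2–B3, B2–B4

Checking the three conditions: (i) the bags cover all of {a, b, c, d, e, f, g, h}; (ii) for each edge, some bag contains both endpoints; (iii) the bags containing any fixed vertex form a subtree. All hold, so the decomposition is valid with width 5 − 1 = 4.

Yes; width 4.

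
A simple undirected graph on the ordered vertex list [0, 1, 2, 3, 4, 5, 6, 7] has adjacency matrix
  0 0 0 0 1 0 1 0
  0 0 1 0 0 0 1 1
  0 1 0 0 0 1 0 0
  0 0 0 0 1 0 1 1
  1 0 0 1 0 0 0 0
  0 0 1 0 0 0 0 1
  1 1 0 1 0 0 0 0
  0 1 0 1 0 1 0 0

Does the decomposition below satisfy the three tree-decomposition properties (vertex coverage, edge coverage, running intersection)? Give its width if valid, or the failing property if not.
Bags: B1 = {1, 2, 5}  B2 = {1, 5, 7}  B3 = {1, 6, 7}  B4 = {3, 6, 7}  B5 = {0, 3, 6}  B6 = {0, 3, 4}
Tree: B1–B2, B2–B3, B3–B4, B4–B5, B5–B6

Yes; width 2.

Checking the three conditions: (i) the bags cover all of {0, 1, 2, 3, 4, 5, 6, 7}; (ii) for each edge, some bag contains both endpoints; (iii) the bags containing any fixed vertex form a subtree. All hold, so the decomposition is valid with width 3 − 1 = 2.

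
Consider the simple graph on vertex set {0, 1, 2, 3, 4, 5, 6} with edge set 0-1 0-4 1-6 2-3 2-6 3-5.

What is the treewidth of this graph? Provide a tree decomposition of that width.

The largest bag has 2 vertices, giving width 1; this decomposition certifies tw(G) ≤ 1. Any graph with an edge has treewidth ≥ 1, and G has the edge 4–0. Hence tw(G) = 1 exactly.

Treewidth 1.
One optimal decomposition is:
Bags: B1 = {0, 4}  B2 = {0, 1}  B3 = {1, 6}  B4 = {2, 6}  B5 = {2, 3}  B6 = {3, 5}
Tree: B1–B2, B2–B3, B3–B4, B4–B5, B5–B6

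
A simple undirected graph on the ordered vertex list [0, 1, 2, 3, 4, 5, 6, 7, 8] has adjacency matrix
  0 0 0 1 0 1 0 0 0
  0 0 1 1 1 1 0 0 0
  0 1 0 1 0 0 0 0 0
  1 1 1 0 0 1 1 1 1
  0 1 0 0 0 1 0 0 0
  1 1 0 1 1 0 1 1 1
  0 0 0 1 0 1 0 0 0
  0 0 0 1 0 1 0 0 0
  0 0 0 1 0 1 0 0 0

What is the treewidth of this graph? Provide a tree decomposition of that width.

Treewidth 2.
Bags: B1 = {1, 3, 5}  B2 = {0, 3, 5}  B3 = {3, 5, 6}  B4 = {3, 5, 7}  B5 = {3, 5, 8}  B6 = {1, 4, 5}  B7 = {1, 2, 3}
Tree: B1–B2, B1–B3, B3–B4, B4–B5, B1–B6, B1–B7

Each bag holds 3 vertices, so the decomposition has width 2, which upper-bounds the treewidth. For the lower bound, the 3 vertices {1, 2, 3} are pairwise adjacent, and any tree decomposition puts a clique entirely inside one bag — forcing width ≥ 2. Therefore the treewidth is 2.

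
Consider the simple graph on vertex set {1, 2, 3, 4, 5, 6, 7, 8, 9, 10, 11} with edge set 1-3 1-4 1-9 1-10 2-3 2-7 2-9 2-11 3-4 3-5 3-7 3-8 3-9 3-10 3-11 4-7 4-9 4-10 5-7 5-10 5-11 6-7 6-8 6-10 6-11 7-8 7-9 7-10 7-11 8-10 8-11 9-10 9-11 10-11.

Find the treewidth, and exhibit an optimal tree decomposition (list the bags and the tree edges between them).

Treewidth 4.
One such decomposition:
Bags: B1 = {3, 7, 8, 10, 11}  B2 = {3, 7, 9, 10, 11}  B3 = {2, 3, 7, 9, 11}  B4 = {3, 4, 7, 9, 10}  B5 = {3, 5, 7, 10, 11}  B6 = {6, 7, 8, 10, 11}  B7 = {1, 3, 4, 9, 10}
Tree: B1–B2, B2–B3, B2–B4, B2–B5, B1–B6, B4–B7

Every bag has size at most 5, so the width is 5 − 1 = 4 and tw(G) ≤ 4. On the other hand G contains the 5-clique {1, 3, 4, 9, 10}. A clique must lie in a single bag of any decomposition, so no decomposition can have width below 4. The upper and lower bounds meet at 4, so that is the treewidth.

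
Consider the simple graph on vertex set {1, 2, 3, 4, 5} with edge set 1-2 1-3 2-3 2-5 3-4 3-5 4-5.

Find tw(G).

A width-2 tree decomposition is:
Bags: B1 = {2, 3, 5}  B2 = {1, 2, 3}  B3 = {3, 4, 5}
Tree: B1–B2, B1–B3
Each bag holds 3 vertices, so the decomposition has width 2, which upper-bounds the treewidth. On the other hand G contains the 3-clique {1, 2, 3}. A clique must lie in a single bag of any decomposition, so no decomposition can have width below 2. Hence tw(G) = 2 exactly.

2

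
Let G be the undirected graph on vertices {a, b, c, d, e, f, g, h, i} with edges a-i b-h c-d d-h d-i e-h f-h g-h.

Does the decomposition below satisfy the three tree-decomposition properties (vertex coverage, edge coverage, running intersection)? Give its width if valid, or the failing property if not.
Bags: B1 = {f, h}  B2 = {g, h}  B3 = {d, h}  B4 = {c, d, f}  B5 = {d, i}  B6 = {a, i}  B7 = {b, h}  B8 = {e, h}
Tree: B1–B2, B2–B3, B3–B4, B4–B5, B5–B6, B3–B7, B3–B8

A tree decomposition must satisfy three properties: every vertex lies in some bag; for every edge, both endpoints lie together in some bag; and for every vertex, the bags containing it form a connected subtree. Here bags containing vertex f are not connected in the tree, so the decomposition is invalid.

No — bags containing vertex f are not connected in the tree.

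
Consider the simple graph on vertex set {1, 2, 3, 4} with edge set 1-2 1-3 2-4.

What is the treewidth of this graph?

1

A width-1 tree decomposition is:
Bags: B1 = {1, 2}  B2 = {1, 3}  B3 = {2, 4}
Tree: B1–B2, B1–B3
The largest bag has 2 vertices, giving width 1; this decomposition certifies tw(G) ≤ 1. G has an edge, so its treewidth is at least 1. Combining the bounds, tw(G) = 1.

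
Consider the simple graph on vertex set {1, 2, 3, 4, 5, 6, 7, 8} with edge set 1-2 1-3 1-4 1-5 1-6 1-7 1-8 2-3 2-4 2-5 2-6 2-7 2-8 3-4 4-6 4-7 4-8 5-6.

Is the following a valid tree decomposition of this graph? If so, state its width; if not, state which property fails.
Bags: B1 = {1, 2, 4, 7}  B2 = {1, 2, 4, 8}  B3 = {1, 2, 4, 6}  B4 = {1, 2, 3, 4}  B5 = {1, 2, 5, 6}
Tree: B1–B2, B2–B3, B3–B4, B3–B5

Vertex coverage: the bags together contain {1, 2, 3, 4, 5, 6, 7, 8}, the full vertex set. Edge coverage: each edge of G has both endpoints in at least one bag. Running intersection: for every vertex, the bags containing it form a connected subtree. All three properties hold, so this is a valid tree decomposition of width max|bag| − 1 = 3, and hence tw(G) ≤ 3.

Yes; width 3.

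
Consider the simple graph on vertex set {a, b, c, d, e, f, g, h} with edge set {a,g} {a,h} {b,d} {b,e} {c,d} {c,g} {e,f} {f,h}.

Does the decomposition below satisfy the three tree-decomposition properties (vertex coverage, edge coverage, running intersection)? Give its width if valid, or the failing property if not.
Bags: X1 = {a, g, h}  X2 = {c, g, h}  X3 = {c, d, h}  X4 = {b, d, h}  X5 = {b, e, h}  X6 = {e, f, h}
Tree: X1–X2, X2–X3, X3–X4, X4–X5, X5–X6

Yes; width 2.

Every vertex of G appears in some bag (union = {a, b, c, d, e, f, g, h}); every edge is covered by a bag; and for each vertex v the set of bags containing v is connected in the bag tree. The decomposition is therefore valid. The largest bag has 3 vertices, so the width is 2.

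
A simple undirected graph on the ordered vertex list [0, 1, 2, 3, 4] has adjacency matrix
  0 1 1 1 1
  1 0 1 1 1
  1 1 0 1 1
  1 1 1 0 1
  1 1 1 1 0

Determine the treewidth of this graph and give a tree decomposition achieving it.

Treewidth 4.
Bags: B1 = {0, 1, 2, 3, 4}
Tree: (single bag)

A single bag containing all 5 vertices is trivially a valid decomposition of width 4. Conversely, {0, 1, 2, 3, 4} is a clique of size 5, and the vertices of any clique must share a bag in every tree decomposition; so some bag has ≥ 5 vertices and tw(G) ≥ 4. Combining the bounds, tw(G) = 4.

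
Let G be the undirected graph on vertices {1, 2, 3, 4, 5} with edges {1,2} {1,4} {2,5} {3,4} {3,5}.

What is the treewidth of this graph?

A width-2 tree decomposition is:
Bags: B1 = {1, 3, 4}  B2 = {1, 3, 5}  B3 = {1, 2, 5}
Tree: B1–B2, B2–B3
Every bag has size at most 3, so the width is 3 − 1 = 2 and tw(G) ≤ 2. For the lower bound, G contains the cycle 1–4–3–5–2–1, so G is not a forest; only forests have treewidth ≤ 1, hence tw(G) ≥ 2. Hence tw(G) = 2 exactly.

2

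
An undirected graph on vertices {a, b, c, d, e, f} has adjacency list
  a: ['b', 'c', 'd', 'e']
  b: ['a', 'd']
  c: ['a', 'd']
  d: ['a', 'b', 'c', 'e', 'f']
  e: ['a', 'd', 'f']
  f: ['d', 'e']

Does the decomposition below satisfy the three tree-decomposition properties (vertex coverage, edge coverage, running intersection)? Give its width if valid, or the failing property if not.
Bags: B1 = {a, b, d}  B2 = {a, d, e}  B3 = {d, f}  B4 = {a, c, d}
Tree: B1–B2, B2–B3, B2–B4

No — edge (e,f) lies in no bag.

A tree decomposition must satisfy three properties: every vertex lies in some bag; for every edge, both endpoints lie together in some bag; and for every vertex, the bags containing it form a connected subtree. Here edge (e,f) lies in no bag, so the decomposition is invalid.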